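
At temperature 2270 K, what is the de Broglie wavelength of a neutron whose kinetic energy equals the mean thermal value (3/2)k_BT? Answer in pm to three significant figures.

λ = 52.8 pm

KE = (3/2)k_BT = 1.5 × 1.381 × 10⁻²³ × 2270 = 4.702 × 10⁻²⁰ J.
p = √(2mKE) = √(2 × 1.675 × 10⁻²⁷ × 4.702 × 10⁻²⁰) = 1.255 × 10⁻²³ kg·m/s.
λ = h/p = 5.28 × 10⁻¹¹ m = 52.8 pm.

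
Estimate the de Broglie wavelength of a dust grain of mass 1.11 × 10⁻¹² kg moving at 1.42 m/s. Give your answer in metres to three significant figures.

p = mv = 1.11 × 10⁻¹² × 1.42 = 1.576 × 10⁻¹² kg·m/s.
λ = h/p = 6.626 × 10⁻³⁴ / 1.576 × 10⁻¹² = 4.20 × 10⁻²² m.

λ = 4.20 × 10⁻²² m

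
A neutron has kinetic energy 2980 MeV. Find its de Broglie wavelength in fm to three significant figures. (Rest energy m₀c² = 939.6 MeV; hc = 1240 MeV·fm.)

λ = 0.326 fm

Total energy E = KE + m₀c² = 2980 + 939.6 = 3919.6 MeV.
(pc)² = E² − (m₀c²)² = (3919.6)² − (939.6)² = 1.448 × 10⁷ MeV², so pc = 3805 MeV.
λ = hc/(pc) = 1240 MeV·fm / 3805 MeV = 0.326 fm.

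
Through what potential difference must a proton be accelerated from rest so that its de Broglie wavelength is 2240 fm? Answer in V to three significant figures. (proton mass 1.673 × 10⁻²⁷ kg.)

p = h/λ = 6.626 × 10⁻³⁴ / 2.240 × 10⁻¹² = 2.958 × 10⁻²² kg·m/s.
KE = p²/(2m) = 2.615 × 10⁻¹⁷ J.
V = KE/e = 2.615 × 10⁻¹⁷ / (1.602 × 10⁻¹⁹) = 163 V.

V = 163 V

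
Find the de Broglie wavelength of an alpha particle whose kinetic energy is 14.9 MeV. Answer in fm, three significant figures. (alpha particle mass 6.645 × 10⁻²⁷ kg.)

λ = 3.72 fm

KE = 14.9 MeV = 2.387 × 10⁻¹² J.
p = √(2mKE) = √(2 × 6.645 × 10⁻²⁷ × 2.387 × 10⁻¹²) = 1.781 × 10⁻¹⁹ kg·m/s.
λ = h/p = 6.626 × 10⁻³⁴ / 1.781 × 10⁻¹⁹ = 3.72 × 10⁻¹⁵ m = 3.72 fm.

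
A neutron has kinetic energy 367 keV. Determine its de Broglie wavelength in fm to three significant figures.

KE = 367 keV = 5.879 × 10⁻¹⁴ J.
p = √(2mKE) = √(2 × 1.675 × 10⁻²⁷ × 5.879 × 10⁻¹⁴) = 1.403 × 10⁻²⁰ kg·m/s.
λ = h/p = 6.626 × 10⁻³⁴ / 1.403 × 10⁻²⁰ = 4.72 × 10⁻¹⁴ m = 47.2 fm.

λ = 47.2 fm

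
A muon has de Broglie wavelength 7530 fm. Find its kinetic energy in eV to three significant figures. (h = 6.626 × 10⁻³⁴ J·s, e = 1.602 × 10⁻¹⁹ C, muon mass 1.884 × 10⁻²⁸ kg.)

p = h/λ = 6.626 × 10⁻³⁴ / 7.530 × 10⁻¹² = 8.799 × 10⁻²³ kg·m/s.
KE = p²/(2m) = (8.799 × 10⁻²³)² / (2 × 1.884 × 10⁻²⁸) = 2.055 × 10⁻¹⁷ J = 128 eV.

KE = 128 eV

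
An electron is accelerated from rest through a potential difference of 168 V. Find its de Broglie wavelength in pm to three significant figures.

KE = eV = 1.602 × 10⁻¹⁹ × 168.0 = 2.691 × 10⁻¹⁷ J.
p = √(2mKE) = √(2 × 9.109 × 10⁻³¹ × 2.691 × 10⁻¹⁷) = 7.002 × 10⁻²⁴ kg·m/s.
λ = h/p = 6.626 × 10⁻³⁴ / 7.002 × 10⁻²⁴ = 9.46 × 10⁻¹¹ m = 94.6 pm.

λ = 94.6 pm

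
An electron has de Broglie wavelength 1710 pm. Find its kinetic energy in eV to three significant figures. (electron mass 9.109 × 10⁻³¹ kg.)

KE = 0.514 eV

p = h/λ = 6.626 × 10⁻³⁴ / 1.710 × 10⁻⁹ = 3.875 × 10⁻²⁵ kg·m/s.
KE = p²/(2m) = (3.875 × 10⁻²⁵)² / (2 × 9.109 × 10⁻³¹) = 8.242 × 10⁻²⁰ J = 0.514 eV.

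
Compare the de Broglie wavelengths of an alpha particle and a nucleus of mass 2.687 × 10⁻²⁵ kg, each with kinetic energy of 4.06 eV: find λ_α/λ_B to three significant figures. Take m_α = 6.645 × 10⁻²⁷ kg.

λ_α/λ_B = 6.36

At fixed KE, p = √(2mKE) so λ = h/p ∝ 1/√m.
λ_α/λ_B = √(m_B/m_α) = √(2.687 × 10⁻²⁵/6.645 × 10⁻²⁷) = √(40.44) = 6.36.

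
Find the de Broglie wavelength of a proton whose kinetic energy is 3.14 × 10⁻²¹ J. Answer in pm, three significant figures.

p = √(2mKE) = √(2 × 1.673 × 10⁻²⁷ × 3.140 × 10⁻²¹) = 3.241 × 10⁻²⁴ kg·m/s.
λ = h/p = 6.626 × 10⁻³⁴ / 3.241 × 10⁻²⁴ = 2.04 × 10⁻¹⁰ m = 204 pm.

λ = 204 pm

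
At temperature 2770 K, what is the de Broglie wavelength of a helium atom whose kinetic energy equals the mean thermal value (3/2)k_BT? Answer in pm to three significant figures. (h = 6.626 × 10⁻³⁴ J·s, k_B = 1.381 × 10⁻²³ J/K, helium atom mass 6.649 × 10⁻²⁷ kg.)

λ = 24.0 pm

KE = (3/2)k_BT = 1.5 × 1.381 × 10⁻²³ × 2770 = 5.738 × 10⁻²⁰ J.
p = √(2mKE) = √(2 × 6.649 × 10⁻²⁷ × 5.738 × 10⁻²⁰) = 2.762 × 10⁻²³ kg·m/s.
λ = h/p = 2.40 × 10⁻¹¹ m = 24.0 pm.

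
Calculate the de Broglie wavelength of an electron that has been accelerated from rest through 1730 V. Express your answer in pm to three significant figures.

λ = 29.5 pm

KE = eV = 1.602 × 10⁻¹⁹ × 1730 = 2.771 × 10⁻¹⁶ J.
p = √(2mKE) = √(2 × 9.109 × 10⁻³¹ × 2.771 × 10⁻¹⁶) = 2.247 × 10⁻²³ kg·m/s.
λ = h/p = 6.626 × 10⁻³⁴ / 2.247 × 10⁻²³ = 2.95 × 10⁻¹¹ m = 29.5 pm.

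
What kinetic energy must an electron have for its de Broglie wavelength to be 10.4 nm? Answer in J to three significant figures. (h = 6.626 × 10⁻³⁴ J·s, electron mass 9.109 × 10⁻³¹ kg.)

KE = 2.23 × 10⁻²¹ J

p = h/λ = 6.626 × 10⁻³⁴ / 1.040 × 10⁻⁸ = 6.371 × 10⁻²⁶ kg·m/s.
KE = p²/(2m) = (6.371 × 10⁻²⁶)² / (2 × 9.109 × 10⁻³¹) = 2.228 × 10⁻²¹ J = 2.23 × 10⁻²¹ J.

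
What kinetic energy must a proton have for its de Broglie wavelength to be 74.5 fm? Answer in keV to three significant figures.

p = h/λ = 6.626 × 10⁻³⁴ / 7.450 × 10⁻¹⁴ = 8.894 × 10⁻²¹ kg·m/s.
KE = p²/(2m) = (8.894 × 10⁻²¹)² / (2 × 1.673 × 10⁻²⁷) = 2.364 × 10⁻¹⁴ J = 148 keV.

KE = 148 keV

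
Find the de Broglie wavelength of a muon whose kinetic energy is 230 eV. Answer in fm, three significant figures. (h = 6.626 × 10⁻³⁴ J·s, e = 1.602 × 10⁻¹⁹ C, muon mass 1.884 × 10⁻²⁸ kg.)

KE = 230 eV = 3.685 × 10⁻¹⁷ J.
p = √(2mKE) = √(2 × 1.884 × 10⁻²⁸ × 3.685 × 10⁻¹⁷) = 1.178 × 10⁻²² kg·m/s.
λ = h/p = 6.626 × 10⁻³⁴ / 1.178 × 10⁻²² = 5.62 × 10⁻¹² m = 5620 fm.

λ = 5620 fm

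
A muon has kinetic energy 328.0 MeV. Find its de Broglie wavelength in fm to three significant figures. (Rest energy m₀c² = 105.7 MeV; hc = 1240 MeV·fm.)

λ = 2.95 fm

Total energy E = KE + m₀c² = 328.0 + 105.7 = 433.7 MeV.
(pc)² = E² − (m₀c²)² = (433.7)² − (105.7)² = 1.769 × 10⁵ MeV², so pc = 420.6 MeV.
λ = hc/(pc) = 1240 MeV·fm / 420.6 MeV = 2.95 fm.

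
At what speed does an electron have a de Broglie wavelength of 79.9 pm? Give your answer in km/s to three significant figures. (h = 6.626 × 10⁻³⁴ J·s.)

p = h/λ = 6.626 × 10⁻³⁴ / 7.990 × 10⁻¹¹ = 8.293 × 10⁻²⁴ kg·m/s.
v = p/m = 8.293 × 10⁻²⁴ / 9.109 × 10⁻³¹ = 9.10 × 10⁶ m/s = 9100 km/s.

v = 9100 km/s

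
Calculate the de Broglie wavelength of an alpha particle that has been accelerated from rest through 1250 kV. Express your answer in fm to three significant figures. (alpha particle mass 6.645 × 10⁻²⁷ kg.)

λ = 9.08 fm

KE = 2eV = 2 × 1.602 × 10⁻¹⁹ × 1.250 × 10⁶ = 4.005 × 10⁻¹³ J.
p = √(2mKE) = √(2 × 6.645 × 10⁻²⁷ × 4.005 × 10⁻¹³) = 7.296 × 10⁻²⁰ kg·m/s.
λ = h/p = 6.626 × 10⁻³⁴ / 7.296 × 10⁻²⁰ = 9.08 × 10⁻¹⁵ m = 9.08 fm.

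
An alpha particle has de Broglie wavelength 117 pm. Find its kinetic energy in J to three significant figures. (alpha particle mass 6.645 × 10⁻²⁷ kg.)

p = h/λ = 6.626 × 10⁻³⁴ / 1.170 × 10⁻¹⁰ = 5.663 × 10⁻²⁴ kg·m/s.
KE = p²/(2m) = (5.663 × 10⁻²⁴)² / (2 × 6.645 × 10⁻²⁷) = 2.413 × 10⁻²¹ J = 2.41 × 10⁻²¹ J.

KE = 2.41 × 10⁻²¹ J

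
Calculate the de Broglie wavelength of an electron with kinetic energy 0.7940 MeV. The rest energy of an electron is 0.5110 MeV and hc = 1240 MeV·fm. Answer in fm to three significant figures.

Total energy E = KE + m₀c² = 0.7940 + 0.5110 = 1.3050 MeV.
(pc)² = E² − (m₀c²)² = (1.3050)² − (0.5110)² = 1.442 MeV², so pc = 1.201 MeV.
λ = hc/(pc) = 1240 MeV·fm / 1.201 MeV = 1030 fm.

λ = 1030 fm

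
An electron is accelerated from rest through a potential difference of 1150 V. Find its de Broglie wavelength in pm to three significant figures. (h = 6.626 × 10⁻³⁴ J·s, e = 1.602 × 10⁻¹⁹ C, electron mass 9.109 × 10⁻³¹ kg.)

λ = 36.2 pm

KE = eV = 1.602 × 10⁻¹⁹ × 1150 = 1.842 × 10⁻¹⁶ J.
p = √(2mKE) = √(2 × 9.109 × 10⁻³¹ × 1.842 × 10⁻¹⁶) = 1.832 × 10⁻²³ kg·m/s.
λ = h/p = 6.626 × 10⁻³⁴ / 1.832 × 10⁻²³ = 3.62 × 10⁻¹¹ m = 36.2 pm.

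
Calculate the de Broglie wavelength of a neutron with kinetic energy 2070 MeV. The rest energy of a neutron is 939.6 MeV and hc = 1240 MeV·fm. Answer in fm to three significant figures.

Total energy E = KE + m₀c² = 2070 + 939.6 = 3009.6 MeV.
(pc)² = E² − (m₀c²)² = (3009.6)² − (939.6)² = 8.175 × 10⁶ MeV², so pc = 2859 MeV.
λ = hc/(pc) = 1240 MeV·fm / 2859 MeV = 0.434 fm.

λ = 0.434 fm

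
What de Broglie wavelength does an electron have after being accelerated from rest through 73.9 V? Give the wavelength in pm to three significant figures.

λ = 143 pm

KE = eV = 1.602 × 10⁻¹⁹ × 73.90 = 1.184 × 10⁻¹⁷ J.
p = √(2mKE) = √(2 × 9.109 × 10⁻³¹ × 1.184 × 10⁻¹⁷) = 4.644 × 10⁻²⁴ kg·m/s.
λ = h/p = 6.626 × 10⁻³⁴ / 4.644 × 10⁻²⁴ = 1.43 × 10⁻¹⁰ m = 143 pm.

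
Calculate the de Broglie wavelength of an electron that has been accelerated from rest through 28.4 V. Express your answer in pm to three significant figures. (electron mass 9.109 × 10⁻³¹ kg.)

KE = eV = 1.602 × 10⁻¹⁹ × 28.40 = 4.550 × 10⁻¹⁸ J.
p = √(2mKE) = √(2 × 9.109 × 10⁻³¹ × 4.550 × 10⁻¹⁸) = 2.879 × 10⁻²⁴ kg·m/s.
λ = h/p = 6.626 × 10⁻³⁴ / 2.879 × 10⁻²⁴ = 2.30 × 10⁻¹⁰ m = 230 pm.

λ = 230 pm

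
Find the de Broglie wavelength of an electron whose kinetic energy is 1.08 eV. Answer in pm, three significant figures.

KE = 1.08 eV = 1.730 × 10⁻¹⁹ J.
p = √(2mKE) = √(2 × 9.109 × 10⁻³¹ × 1.730 × 10⁻¹⁹) = 5.614 × 10⁻²⁵ kg·m/s.
λ = h/p = 6.626 × 10⁻³⁴ / 5.614 × 10⁻²⁵ = 1.18 × 10⁻⁹ m = 1180 pm.

λ = 1180 pm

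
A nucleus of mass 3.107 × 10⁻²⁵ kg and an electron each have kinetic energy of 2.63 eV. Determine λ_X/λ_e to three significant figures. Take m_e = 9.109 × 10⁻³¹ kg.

λ_X/λ_e = 1.71 × 10⁻³

At fixed KE, p = √(2mKE) so λ = h/p ∝ 1/√m.
λ_X/λ_e = √(m_e/m_X) = √(9.109 × 10⁻³¹/3.107 × 10⁻²⁵) = √(2.932 × 10⁻⁶) = 1.71 × 10⁻³.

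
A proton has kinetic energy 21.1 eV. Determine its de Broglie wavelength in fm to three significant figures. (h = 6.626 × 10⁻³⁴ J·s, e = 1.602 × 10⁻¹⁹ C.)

KE = 21.1 eV = 3.380 × 10⁻¹⁸ J.
p = √(2mKE) = √(2 × 1.673 × 10⁻²⁷ × 3.380 × 10⁻¹⁸) = 1.063 × 10⁻²² kg·m/s.
λ = h/p = 6.626 × 10⁻³⁴ / 1.063 × 10⁻²² = 6.23 × 10⁻¹² m = 6230 fm.

λ = 6230 fm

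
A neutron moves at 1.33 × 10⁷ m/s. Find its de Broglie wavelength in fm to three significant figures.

λ = 29.7 fm

p = mv = 1.675 × 10⁻²⁷ × 1.33 × 10⁷ = 2.228 × 10⁻²⁰ kg·m/s.
λ = h/p = 6.626 × 10⁻³⁴ / 2.228 × 10⁻²⁰ = 2.97 × 10⁻¹⁴ m = 29.7 fm.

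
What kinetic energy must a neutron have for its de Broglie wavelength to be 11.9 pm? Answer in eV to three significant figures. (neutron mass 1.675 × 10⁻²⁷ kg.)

KE = 5.78 eV

p = h/λ = 6.626 × 10⁻³⁴ / 1.190 × 10⁻¹¹ = 5.568 × 10⁻²³ kg·m/s.
KE = p²/(2m) = (5.568 × 10⁻²³)² / (2 × 1.675 × 10⁻²⁷) = 9.255 × 10⁻¹⁹ J = 5.78 eV.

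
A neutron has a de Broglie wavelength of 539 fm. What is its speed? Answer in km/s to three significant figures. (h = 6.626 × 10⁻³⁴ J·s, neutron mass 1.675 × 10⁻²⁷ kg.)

p = h/λ = 6.626 × 10⁻³⁴ / 5.390 × 10⁻¹³ = 1.229 × 10⁻²¹ kg·m/s.
v = p/m = 1.229 × 10⁻²¹ / 1.675 × 10⁻²⁷ = 7.34 × 10⁵ m/s = 734 km/s.

v = 734 km/s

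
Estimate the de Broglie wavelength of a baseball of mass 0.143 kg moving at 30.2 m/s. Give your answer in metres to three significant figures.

p = mv = 0.143 × 30.2 = 4.319 kg·m/s.
λ = h/p = 6.626 × 10⁻³⁴ / 4.319 = 1.53 × 10⁻³⁴ m.

λ = 1.53 × 10⁻³⁴ m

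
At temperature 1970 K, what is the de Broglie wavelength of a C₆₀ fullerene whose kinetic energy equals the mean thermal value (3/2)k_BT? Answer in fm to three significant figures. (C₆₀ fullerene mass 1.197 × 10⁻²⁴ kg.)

KE = (3/2)k_BT = 1.5 × 1.381 × 10⁻²³ × 1970 = 4.081 × 10⁻²⁰ J.
p = √(2mKE) = √(2 × 1.197 × 10⁻²⁴ × 4.081 × 10⁻²⁰) = 3.126 × 10⁻²² kg·m/s.
λ = h/p = 2.12 × 10⁻¹² m = 2120 fm.

λ = 2120 fm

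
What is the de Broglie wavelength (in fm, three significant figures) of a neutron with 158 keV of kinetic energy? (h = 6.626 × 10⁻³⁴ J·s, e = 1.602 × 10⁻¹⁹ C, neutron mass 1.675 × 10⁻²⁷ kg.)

KE = 158 keV = 2.531 × 10⁻¹⁴ J.
p = √(2mKE) = √(2 × 1.675 × 10⁻²⁷ × 2.531 × 10⁻¹⁴) = 9.208 × 10⁻²¹ kg·m/s.
λ = h/p = 6.626 × 10⁻³⁴ / 9.208 × 10⁻²¹ = 7.20 × 10⁻¹⁴ m = 72.0 fm.

λ = 72.0 fm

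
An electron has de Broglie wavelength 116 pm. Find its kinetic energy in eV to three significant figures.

KE = 112 eV

p = h/λ = 6.626 × 10⁻³⁴ / 1.160 × 10⁻¹⁰ = 5.712 × 10⁻²⁴ kg·m/s.
KE = p²/(2m) = (5.712 × 10⁻²⁴)² / (2 × 9.109 × 10⁻³¹) = 1.791 × 10⁻¹⁷ J = 112 eV.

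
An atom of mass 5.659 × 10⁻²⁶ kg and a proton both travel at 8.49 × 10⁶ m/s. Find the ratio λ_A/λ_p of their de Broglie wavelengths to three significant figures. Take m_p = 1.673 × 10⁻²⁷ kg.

λ_A/λ_p = 0.0296

At fixed v, p = mv so λ = h/(mv) ∝ 1/m.
λ_A/λ_p = m_p/m_A = 1.673 × 10⁻²⁷/5.659 × 10⁻²⁶ = 0.0296.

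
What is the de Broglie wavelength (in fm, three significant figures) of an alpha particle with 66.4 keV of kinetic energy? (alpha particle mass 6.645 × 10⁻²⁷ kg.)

λ = 55.7 fm

KE = 66.4 keV = 1.064 × 10⁻¹⁴ J.
p = √(2mKE) = √(2 × 6.645 × 10⁻²⁷ × 1.064 × 10⁻¹⁴) = 1.189 × 10⁻²⁰ kg·m/s.
λ = h/p = 6.626 × 10⁻³⁴ / 1.189 × 10⁻²⁰ = 5.57 × 10⁻¹⁴ m = 55.7 fm.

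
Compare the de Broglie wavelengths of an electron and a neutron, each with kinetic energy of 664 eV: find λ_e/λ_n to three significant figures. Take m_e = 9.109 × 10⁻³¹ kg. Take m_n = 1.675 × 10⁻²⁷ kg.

λ_e/λ_n = 42.9

At fixed KE, p = √(2mKE) so λ = h/p ∝ 1/√m.
λ_e/λ_n = √(m_n/m_e) = √(1.675 × 10⁻²⁷/9.109 × 10⁻³¹) = √(1839) = 42.9.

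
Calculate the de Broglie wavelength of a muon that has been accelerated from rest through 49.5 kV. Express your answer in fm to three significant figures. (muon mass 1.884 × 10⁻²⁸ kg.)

KE = eV = 1.602 × 10⁻¹⁹ × 4.950 × 10⁴ = 7.930 × 10⁻¹⁵ J.
p = √(2mKE) = √(2 × 1.884 × 10⁻²⁸ × 7.930 × 10⁻¹⁵) = 1.729 × 10⁻²¹ kg·m/s.
λ = h/p = 6.626 × 10⁻³⁴ / 1.729 × 10⁻²¹ = 3.83 × 10⁻¹³ m = 383 fm.

λ = 383 fm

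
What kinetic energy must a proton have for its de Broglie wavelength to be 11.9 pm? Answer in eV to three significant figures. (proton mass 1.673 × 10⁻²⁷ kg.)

p = h/λ = 6.626 × 10⁻³⁴ / 1.190 × 10⁻¹¹ = 5.568 × 10⁻²³ kg·m/s.
KE = p²/(2m) = (5.568 × 10⁻²³)² / (2 × 1.673 × 10⁻²⁷) = 9.266 × 10⁻¹⁹ J = 5.78 eV.

KE = 5.78 eV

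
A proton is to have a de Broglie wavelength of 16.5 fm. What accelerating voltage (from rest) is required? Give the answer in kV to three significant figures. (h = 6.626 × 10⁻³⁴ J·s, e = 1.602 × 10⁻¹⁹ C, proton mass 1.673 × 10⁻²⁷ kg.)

p = h/λ = 6.626 × 10⁻³⁴ / 1.650 × 10⁻¹⁴ = 4.016 × 10⁻²⁰ kg·m/s.
KE = p²/(2m) = 4.820 × 10⁻¹³ J.
V = KE/e = 4.820 × 10⁻¹³ / (1.602 × 10⁻¹⁹) = 3010 kV.

V = 3010 kV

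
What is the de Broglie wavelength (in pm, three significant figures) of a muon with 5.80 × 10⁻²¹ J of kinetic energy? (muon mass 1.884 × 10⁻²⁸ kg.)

p = √(2mKE) = √(2 × 1.884 × 10⁻²⁸ × 5.800 × 10⁻²¹) = 1.478 × 10⁻²⁴ kg·m/s.
λ = h/p = 6.626 × 10⁻³⁴ / 1.478 × 10⁻²⁴ = 4.48 × 10⁻¹⁰ m = 448 pm.

λ = 448 pm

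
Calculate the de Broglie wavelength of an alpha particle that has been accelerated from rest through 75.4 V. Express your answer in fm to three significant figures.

KE = 2eV = 2 × 1.602 × 10⁻¹⁹ × 75.40 = 2.416 × 10⁻¹⁷ J.
p = √(2mKE) = √(2 × 6.645 × 10⁻²⁷ × 2.416 × 10⁻¹⁷) = 5.666 × 10⁻²² kg·m/s.
λ = h/p = 6.626 × 10⁻³⁴ / 5.666 × 10⁻²² = 1.17 × 10⁻¹² m = 1170 fm.

λ = 1170 fm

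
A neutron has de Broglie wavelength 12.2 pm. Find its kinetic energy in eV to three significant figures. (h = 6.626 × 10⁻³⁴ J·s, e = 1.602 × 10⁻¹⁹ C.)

KE = 5.50 eV

p = h/λ = 6.626 × 10⁻³⁴ / 1.220 × 10⁻¹¹ = 5.431 × 10⁻²³ kg·m/s.
KE = p²/(2m) = (5.431 × 10⁻²³)² / (2 × 1.675 × 10⁻²⁷) = 8.805 × 10⁻¹⁹ J = 5.50 eV.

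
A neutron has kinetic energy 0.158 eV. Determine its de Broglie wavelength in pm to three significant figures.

KE = 0.158 eV = 2.531 × 10⁻²⁰ J.
p = √(2mKE) = √(2 × 1.675 × 10⁻²⁷ × 2.531 × 10⁻²⁰) = 9.208 × 10⁻²⁴ kg·m/s.
λ = h/p = 6.626 × 10⁻³⁴ / 9.208 × 10⁻²⁴ = 7.20 × 10⁻¹¹ m = 72.0 pm.

λ = 72.0 pm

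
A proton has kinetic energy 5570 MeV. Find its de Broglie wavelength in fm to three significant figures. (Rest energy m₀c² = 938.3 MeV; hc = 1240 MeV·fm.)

Total energy E = KE + m₀c² = 5570 + 938.3 = 6508.3 MeV.
(pc)² = E² − (m₀c²)² = (6508.3)² − (938.3)² = 4.148 × 10⁷ MeV², so pc = 6440 MeV.
λ = hc/(pc) = 1240 MeV·fm / 6440 MeV = 0.193 fm.

λ = 0.193 fm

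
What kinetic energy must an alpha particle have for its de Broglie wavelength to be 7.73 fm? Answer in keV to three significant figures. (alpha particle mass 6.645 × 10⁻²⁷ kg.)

p = h/λ = 6.626 × 10⁻³⁴ / 7.730 × 10⁻¹⁵ = 8.572 × 10⁻²⁰ kg·m/s.
KE = p²/(2m) = (8.572 × 10⁻²⁰)² / (2 × 6.645 × 10⁻²⁷) = 5.529 × 10⁻¹³ J = 3450 keV.

KE = 3450 keV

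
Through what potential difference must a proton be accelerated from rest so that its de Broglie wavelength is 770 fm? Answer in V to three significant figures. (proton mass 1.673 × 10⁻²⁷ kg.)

V = 1380 V

p = h/λ = 6.626 × 10⁻³⁴ / 7.700 × 10⁻¹³ = 8.605 × 10⁻²² kg·m/s.
KE = p²/(2m) = 2.213 × 10⁻¹⁶ J.
V = KE/e = 2.213 × 10⁻¹⁶ / (1.602 × 10⁻¹⁹) = 1380 V.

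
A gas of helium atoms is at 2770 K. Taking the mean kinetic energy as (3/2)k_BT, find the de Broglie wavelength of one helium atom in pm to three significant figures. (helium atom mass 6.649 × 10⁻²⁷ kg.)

λ = 24.0 pm

KE = (3/2)k_BT = 1.5 × 1.381 × 10⁻²³ × 2770 = 5.738 × 10⁻²⁰ J.
p = √(2mKE) = √(2 × 6.649 × 10⁻²⁷ × 5.738 × 10⁻²⁰) = 2.762 × 10⁻²³ kg·m/s.
λ = h/p = 2.40 × 10⁻¹¹ m = 24.0 pm.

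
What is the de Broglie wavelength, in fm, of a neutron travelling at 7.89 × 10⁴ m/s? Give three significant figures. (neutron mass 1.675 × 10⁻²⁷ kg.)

p = mv = 1.675 × 10⁻²⁷ × 7.89 × 10⁴ = 1.322 × 10⁻²² kg·m/s.
λ = h/p = 6.626 × 10⁻³⁴ / 1.322 × 10⁻²² = 5.01 × 10⁻¹² m = 5010 fm.

λ = 5010 fm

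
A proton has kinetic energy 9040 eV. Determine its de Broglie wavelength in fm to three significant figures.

KE = 9040 eV = 1.448 × 10⁻¹⁵ J.
p = √(2mKE) = √(2 × 1.673 × 10⁻²⁷ × 1.448 × 10⁻¹⁵) = 2.201 × 10⁻²¹ kg·m/s.
λ = h/p = 6.626 × 10⁻³⁴ / 2.201 × 10⁻²¹ = 3.01 × 10⁻¹³ m = 301 fm.

λ = 301 fm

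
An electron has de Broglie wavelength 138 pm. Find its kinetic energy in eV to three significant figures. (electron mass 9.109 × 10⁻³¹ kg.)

p = h/λ = 6.626 × 10⁻³⁴ / 1.380 × 10⁻¹⁰ = 4.801 × 10⁻²⁴ kg·m/s.
KE = p²/(2m) = (4.801 × 10⁻²⁴)² / (2 × 9.109 × 10⁻³¹) = 1.265 × 10⁻¹⁷ J = 79.0 eV.

KE = 79.0 eV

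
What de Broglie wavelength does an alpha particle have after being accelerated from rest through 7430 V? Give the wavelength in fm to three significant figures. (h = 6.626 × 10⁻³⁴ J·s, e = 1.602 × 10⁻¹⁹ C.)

KE = 2eV = 2 × 1.602 × 10⁻¹⁹ × 7430 = 2.381 × 10⁻¹⁵ J.
p = √(2mKE) = √(2 × 6.645 × 10⁻²⁷ × 2.381 × 10⁻¹⁵) = 5.625 × 10⁻²¹ kg·m/s.
λ = h/p = 6.626 × 10⁻³⁴ / 5.625 × 10⁻²¹ = 1.18 × 10⁻¹³ m = 118 fm.

λ = 118 fm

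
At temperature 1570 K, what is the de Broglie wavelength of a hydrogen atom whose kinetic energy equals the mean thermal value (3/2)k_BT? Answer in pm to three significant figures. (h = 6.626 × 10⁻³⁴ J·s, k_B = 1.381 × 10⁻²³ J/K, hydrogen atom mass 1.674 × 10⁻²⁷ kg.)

λ = 63.5 pm

KE = (3/2)k_BT = 1.5 × 1.381 × 10⁻²³ × 1570 = 3.252 × 10⁻²⁰ J.
p = √(2mKE) = √(2 × 1.674 × 10⁻²⁷ × 3.252 × 10⁻²⁰) = 1.043 × 10⁻²³ kg·m/s.
λ = h/p = 6.35 × 10⁻¹¹ m = 63.5 pm.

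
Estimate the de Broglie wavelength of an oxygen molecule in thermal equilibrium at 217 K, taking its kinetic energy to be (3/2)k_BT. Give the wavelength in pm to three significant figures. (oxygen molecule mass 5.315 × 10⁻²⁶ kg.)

λ = 30.3 pm

KE = (3/2)k_BT = 1.5 × 1.381 × 10⁻²³ × 217 = 4.495 × 10⁻²¹ J.
p = √(2mKE) = √(2 × 5.315 × 10⁻²⁶ × 4.495 × 10⁻²¹) = 2.186 × 10⁻²³ kg·m/s.
λ = h/p = 3.03 × 10⁻¹¹ m = 30.3 pm.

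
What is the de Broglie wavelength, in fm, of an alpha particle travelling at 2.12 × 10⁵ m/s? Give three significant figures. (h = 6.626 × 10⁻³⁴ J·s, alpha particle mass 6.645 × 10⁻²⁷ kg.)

λ = 470 fm

p = mv = 6.645 × 10⁻²⁷ × 2.12 × 10⁵ = 1.409 × 10⁻²¹ kg·m/s.
λ = h/p = 6.626 × 10⁻³⁴ / 1.409 × 10⁻²¹ = 4.70 × 10⁻¹³ m = 470 fm.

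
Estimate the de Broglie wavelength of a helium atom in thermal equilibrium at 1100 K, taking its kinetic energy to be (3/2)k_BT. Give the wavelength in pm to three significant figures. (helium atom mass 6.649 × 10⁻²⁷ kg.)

λ = 38.1 pm

KE = (3/2)k_BT = 1.5 × 1.381 × 10⁻²³ × 1100 = 2.279 × 10⁻²⁰ J.
p = √(2mKE) = √(2 × 6.649 × 10⁻²⁷ × 2.279 × 10⁻²⁰) = 1.741 × 10⁻²³ kg·m/s.
λ = h/p = 3.81 × 10⁻¹¹ m = 38.1 pm.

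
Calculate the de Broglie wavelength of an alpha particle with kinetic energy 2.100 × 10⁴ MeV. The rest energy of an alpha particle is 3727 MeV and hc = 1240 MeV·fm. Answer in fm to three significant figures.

λ = 0.0507 fm

Total energy E = KE + m₀c² = 2.100 × 10⁴ + 3727 = 24727 MeV.
(pc)² = E² − (m₀c²)² = (24727)² − (3727)² = 5.975 × 10⁸ MeV², so pc = 2.444 × 10⁴ MeV.
λ = hc/(pc) = 1240 MeV·fm / 2.444 × 10⁴ MeV = 0.0507 fm.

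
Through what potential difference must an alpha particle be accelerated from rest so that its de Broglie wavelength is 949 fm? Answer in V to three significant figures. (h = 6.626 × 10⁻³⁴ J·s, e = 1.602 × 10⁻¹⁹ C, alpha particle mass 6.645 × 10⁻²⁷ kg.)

p = h/λ = 6.626 × 10⁻³⁴ / 9.490 × 10⁻¹³ = 6.982 × 10⁻²² kg·m/s.
KE = p²/(2m) = 3.668 × 10⁻¹⁷ J.
V = KE/2e = 3.668 × 10⁻¹⁷ / (2 × 1.602 × 10⁻¹⁹) = 114 V.

V = 114 V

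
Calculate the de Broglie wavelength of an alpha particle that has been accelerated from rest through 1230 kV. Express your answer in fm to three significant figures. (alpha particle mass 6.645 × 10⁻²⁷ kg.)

λ = 9.16 fm

KE = 2eV = 2 × 1.602 × 10⁻¹⁹ × 1.230 × 10⁶ = 3.941 × 10⁻¹³ J.
p = √(2mKE) = √(2 × 6.645 × 10⁻²⁷ × 3.941 × 10⁻¹³) = 7.237 × 10⁻²⁰ kg·m/s.
λ = h/p = 6.626 × 10⁻³⁴ / 7.237 × 10⁻²⁰ = 9.16 × 10⁻¹⁵ m = 9.16 fm.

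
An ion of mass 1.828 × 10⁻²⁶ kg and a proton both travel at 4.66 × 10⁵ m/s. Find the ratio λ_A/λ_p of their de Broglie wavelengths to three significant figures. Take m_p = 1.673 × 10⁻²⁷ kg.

At fixed v, p = mv so λ = h/(mv) ∝ 1/m.
λ_A/λ_p = m_p/m_A = 1.673 × 10⁻²⁷/1.828 × 10⁻²⁶ = 0.0915.

λ_A/λ_p = 0.0915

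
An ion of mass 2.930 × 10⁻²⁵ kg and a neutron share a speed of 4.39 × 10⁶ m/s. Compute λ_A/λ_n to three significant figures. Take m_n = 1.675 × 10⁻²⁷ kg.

At fixed v, p = mv so λ = h/(mv) ∝ 1/m.
λ_A/λ_n = m_n/m_A = 1.675 × 10⁻²⁷/2.930 × 10⁻²⁵ = 5.72 × 10⁻³.

λ_A/λ_n = 5.72 × 10⁻³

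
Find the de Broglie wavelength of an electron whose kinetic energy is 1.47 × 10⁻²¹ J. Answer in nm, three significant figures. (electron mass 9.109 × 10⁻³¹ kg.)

λ = 12.8 nm

p = √(2mKE) = √(2 × 9.109 × 10⁻³¹ × 1.470 × 10⁻²¹) = 5.175 × 10⁻²⁶ kg·m/s.
λ = h/p = 6.626 × 10⁻³⁴ / 5.175 × 10⁻²⁶ = 1.28 × 10⁻⁸ m = 12.8 nm.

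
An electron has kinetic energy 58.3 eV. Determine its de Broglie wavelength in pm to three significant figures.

KE = 58.3 eV = 9.340 × 10⁻¹⁸ J.
p = √(2mKE) = √(2 × 9.109 × 10⁻³¹ × 9.340 × 10⁻¹⁸) = 4.125 × 10⁻²⁴ kg·m/s.
λ = h/p = 6.626 × 10⁻³⁴ / 4.125 × 10⁻²⁴ = 1.61 × 10⁻¹⁰ m = 161 pm.

λ = 161 pm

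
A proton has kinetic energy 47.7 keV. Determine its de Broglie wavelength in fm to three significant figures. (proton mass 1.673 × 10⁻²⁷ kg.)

KE = 47.7 keV = 7.642 × 10⁻¹⁵ J.
p = √(2mKE) = √(2 × 1.673 × 10⁻²⁷ × 7.642 × 10⁻¹⁵) = 5.057 × 10⁻²¹ kg·m/s.
λ = h/p = 6.626 × 10⁻³⁴ / 5.057 × 10⁻²¹ = 1.31 × 10⁻¹³ m = 131 fm.

λ = 131 fm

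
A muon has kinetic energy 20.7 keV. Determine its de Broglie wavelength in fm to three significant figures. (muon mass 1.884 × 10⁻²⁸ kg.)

λ = 593 fm

KE = 20.7 keV = 3.316 × 10⁻¹⁵ J.
p = √(2mKE) = √(2 × 1.884 × 10⁻²⁸ × 3.316 × 10⁻¹⁵) = 1.118 × 10⁻²¹ kg·m/s.
λ = h/p = 6.626 × 10⁻³⁴ / 1.118 × 10⁻²¹ = 5.93 × 10⁻¹³ m = 593 fm.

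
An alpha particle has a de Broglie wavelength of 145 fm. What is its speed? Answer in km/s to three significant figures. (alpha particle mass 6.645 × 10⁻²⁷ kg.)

p = h/λ = 6.626 × 10⁻³⁴ / 1.450 × 10⁻¹³ = 4.570 × 10⁻²¹ kg·m/s.
v = p/m = 4.570 × 10⁻²¹ / 6.645 × 10⁻²⁷ = 6.88 × 10⁵ m/s = 688 km/s.

v = 688 km/s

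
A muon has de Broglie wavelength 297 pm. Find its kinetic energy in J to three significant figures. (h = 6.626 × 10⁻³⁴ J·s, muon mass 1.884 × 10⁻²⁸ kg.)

KE = 1.32 × 10⁻²⁰ J

p = h/λ = 6.626 × 10⁻³⁴ / 2.970 × 10⁻¹⁰ = 2.231 × 10⁻²⁴ kg·m/s.
KE = p²/(2m) = (2.231 × 10⁻²⁴)² / (2 × 1.884 × 10⁻²⁸) = 1.321 × 10⁻²⁰ J = 1.32 × 10⁻²⁰ J.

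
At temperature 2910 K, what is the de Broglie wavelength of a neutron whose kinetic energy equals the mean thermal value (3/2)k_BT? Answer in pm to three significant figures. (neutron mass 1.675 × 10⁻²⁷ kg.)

λ = 46.6 pm

KE = (3/2)k_BT = 1.5 × 1.381 × 10⁻²³ × 2910 = 6.028 × 10⁻²⁰ J.
p = √(2mKE) = √(2 × 1.675 × 10⁻²⁷ × 6.028 × 10⁻²⁰) = 1.421 × 10⁻²³ kg·m/s.
λ = h/p = 4.66 × 10⁻¹¹ m = 46.6 pm.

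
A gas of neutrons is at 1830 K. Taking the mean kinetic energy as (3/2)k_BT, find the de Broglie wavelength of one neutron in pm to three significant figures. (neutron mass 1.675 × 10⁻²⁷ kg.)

λ = 58.8 pm

KE = (3/2)k_BT = 1.5 × 1.381 × 10⁻²³ × 1830 = 3.791 × 10⁻²⁰ J.
p = √(2mKE) = √(2 × 1.675 × 10⁻²⁷ × 3.791 × 10⁻²⁰) = 1.127 × 10⁻²³ kg·m/s.
λ = h/p = 5.88 × 10⁻¹¹ m = 58.8 pm.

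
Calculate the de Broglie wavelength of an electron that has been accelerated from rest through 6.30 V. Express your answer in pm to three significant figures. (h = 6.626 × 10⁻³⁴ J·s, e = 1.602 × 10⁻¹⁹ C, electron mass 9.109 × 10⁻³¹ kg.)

λ = 489 pm

KE = eV = 1.602 × 10⁻¹⁹ × 6.300 = 1.009 × 10⁻¹⁸ J.
p = √(2mKE) = √(2 × 9.109 × 10⁻³¹ × 1.009 × 10⁻¹⁸) = 1.356 × 10⁻²⁴ kg·m/s.
λ = h/p = 6.626 × 10⁻³⁴ / 1.356 × 10⁻²⁴ = 4.89 × 10⁻¹⁰ m = 489 pm.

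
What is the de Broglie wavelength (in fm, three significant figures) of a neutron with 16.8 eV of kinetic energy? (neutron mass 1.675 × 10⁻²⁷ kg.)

KE = 16.8 eV = 2.691 × 10⁻¹⁸ J.
p = √(2mKE) = √(2 × 1.675 × 10⁻²⁷ × 2.691 × 10⁻¹⁸) = 9.495 × 10⁻²³ kg·m/s.
λ = h/p = 6.626 × 10⁻³⁴ / 9.495 × 10⁻²³ = 6.98 × 10⁻¹² m = 6980 fm.

λ = 6980 fm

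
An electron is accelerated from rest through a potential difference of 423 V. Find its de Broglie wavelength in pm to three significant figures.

KE = eV = 1.602 × 10⁻¹⁹ × 423.0 = 6.776 × 10⁻¹⁷ J.
p = √(2mKE) = √(2 × 9.109 × 10⁻³¹ × 6.776 × 10⁻¹⁷) = 1.111 × 10⁻²³ kg·m/s.
λ = h/p = 6.626 × 10⁻³⁴ / 1.111 × 10⁻²³ = 5.96 × 10⁻¹¹ m = 59.6 pm.

λ = 59.6 pm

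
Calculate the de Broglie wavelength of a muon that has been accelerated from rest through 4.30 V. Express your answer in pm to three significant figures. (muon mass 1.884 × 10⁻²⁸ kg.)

KE = eV = 1.602 × 10⁻¹⁹ × 4.300 = 6.889 × 10⁻¹⁹ J.
p = √(2mKE) = √(2 × 1.884 × 10⁻²⁸ × 6.889 × 10⁻¹⁹) = 1.611 × 10⁻²³ kg·m/s.
λ = h/p = 6.626 × 10⁻³⁴ / 1.611 × 10⁻²³ = 4.11 × 10⁻¹¹ m = 41.1 pm.

λ = 41.1 pm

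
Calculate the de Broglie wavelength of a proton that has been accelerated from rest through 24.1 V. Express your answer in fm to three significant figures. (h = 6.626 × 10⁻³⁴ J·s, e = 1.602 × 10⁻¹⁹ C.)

λ = 5830 fm

KE = eV = 1.602 × 10⁻¹⁹ × 24.10 = 3.861 × 10⁻¹⁸ J.
p = √(2mKE) = √(2 × 1.673 × 10⁻²⁷ × 3.861 × 10⁻¹⁸) = 1.137 × 10⁻²² kg·m/s.
λ = h/p = 6.626 × 10⁻³⁴ / 1.137 × 10⁻²² = 5.83 × 10⁻¹² m = 5830 fm.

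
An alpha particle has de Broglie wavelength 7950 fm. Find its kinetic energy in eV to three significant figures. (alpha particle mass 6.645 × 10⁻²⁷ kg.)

p = h/λ = 6.626 × 10⁻³⁴ / 7.950 × 10⁻¹² = 8.335 × 10⁻²³ kg·m/s.
KE = p²/(2m) = (8.335 × 10⁻²³)² / (2 × 6.645 × 10⁻²⁷) = 5.227 × 10⁻¹⁹ J = 3.26 eV.

KE = 3.26 eV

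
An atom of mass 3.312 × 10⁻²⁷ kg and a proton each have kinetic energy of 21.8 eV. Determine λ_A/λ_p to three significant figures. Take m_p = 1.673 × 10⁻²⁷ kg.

λ_A/λ_p = 0.711

At fixed KE, p = √(2mKE) so λ = h/p ∝ 1/√m.
λ_A/λ_p = √(m_p/m_A) = √(1.673 × 10⁻²⁷/3.312 × 10⁻²⁷) = √(0.5051) = 0.711.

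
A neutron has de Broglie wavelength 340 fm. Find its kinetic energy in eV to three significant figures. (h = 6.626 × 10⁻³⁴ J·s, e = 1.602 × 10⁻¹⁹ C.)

p = h/λ = 6.626 × 10⁻³⁴ / 3.400 × 10⁻¹³ = 1.949 × 10⁻²¹ kg·m/s.
KE = p²/(2m) = (1.949 × 10⁻²¹)² / (2 × 1.675 × 10⁻²⁷) = 1.134 × 10⁻¹⁵ J = 7080 eV.

KE = 7080 eV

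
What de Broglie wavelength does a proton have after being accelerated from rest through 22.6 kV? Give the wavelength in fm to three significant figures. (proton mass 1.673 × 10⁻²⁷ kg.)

λ = 190 fm

KE = eV = 1.602 × 10⁻¹⁹ × 2.260 × 10⁴ = 3.621 × 10⁻¹⁵ J.
p = √(2mKE) = √(2 × 1.673 × 10⁻²⁷ × 3.621 × 10⁻¹⁵) = 3.481 × 10⁻²¹ kg·m/s.
λ = h/p = 6.626 × 10⁻³⁴ / 3.481 × 10⁻²¹ = 1.90 × 10⁻¹³ m = 190 fm.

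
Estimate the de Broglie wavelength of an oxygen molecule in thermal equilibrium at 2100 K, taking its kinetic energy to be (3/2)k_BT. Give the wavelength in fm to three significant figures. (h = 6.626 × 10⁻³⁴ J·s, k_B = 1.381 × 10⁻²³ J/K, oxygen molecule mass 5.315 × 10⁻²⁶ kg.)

KE = (3/2)k_BT = 1.5 × 1.381 × 10⁻²³ × 2100 = 4.350 × 10⁻²⁰ J.
p = √(2mKE) = √(2 × 5.315 × 10⁻²⁶ × 4.350 × 10⁻²⁰) = 6.800 × 10⁻²³ kg·m/s.
λ = h/p = 9.74 × 10⁻¹² m = 9740 fm.

λ = 9740 fm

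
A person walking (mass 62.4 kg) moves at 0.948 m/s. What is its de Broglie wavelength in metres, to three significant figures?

p = mv = 62.4 × 0.948 = 5.916 × 10¹ kg·m/s.
λ = h/p = 6.626 × 10⁻³⁴ / 5.916 × 10¹ = 1.12 × 10⁻³⁵ m.

λ = 1.12 × 10⁻³⁵ m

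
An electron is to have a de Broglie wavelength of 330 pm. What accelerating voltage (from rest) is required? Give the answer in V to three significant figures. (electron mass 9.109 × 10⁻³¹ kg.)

p = h/λ = 6.626 × 10⁻³⁴ / 3.300 × 10⁻¹⁰ = 2.008 × 10⁻²⁴ kg·m/s.
KE = p²/(2m) = 2.213 × 10⁻¹⁸ J.
V = KE/e = 2.213 × 10⁻¹⁸ / (1.602 × 10⁻¹⁹) = 13.8 V.

V = 13.8 V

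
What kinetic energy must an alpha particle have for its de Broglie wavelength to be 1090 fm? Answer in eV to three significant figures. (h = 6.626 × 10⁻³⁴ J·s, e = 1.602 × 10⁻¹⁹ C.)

p = h/λ = 6.626 × 10⁻³⁴ / 1.090 × 10⁻¹² = 6.079 × 10⁻²² kg·m/s.
KE = p²/(2m) = (6.079 × 10⁻²²)² / (2 × 6.645 × 10⁻²⁷) = 2.781 × 10⁻¹⁷ J = 174 eV.

KE = 174 eV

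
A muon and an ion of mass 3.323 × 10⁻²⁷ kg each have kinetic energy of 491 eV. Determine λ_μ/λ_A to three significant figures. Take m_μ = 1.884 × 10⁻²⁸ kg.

At fixed KE, p = √(2mKE) so λ = h/p ∝ 1/√m.
λ_μ/λ_A = √(m_A/m_μ) = √(3.323 × 10⁻²⁷/1.884 × 10⁻²⁸) = √(17.64) = 4.20.

λ_μ/λ_A = 4.20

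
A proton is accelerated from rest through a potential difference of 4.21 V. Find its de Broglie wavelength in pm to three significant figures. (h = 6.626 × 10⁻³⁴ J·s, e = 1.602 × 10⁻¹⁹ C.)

KE = eV = 1.602 × 10⁻¹⁹ × 4.210 = 6.744 × 10⁻¹⁹ J.
p = √(2mKE) = √(2 × 1.673 × 10⁻²⁷ × 6.744 × 10⁻¹⁹) = 4.750 × 10⁻²³ kg·m/s.
λ = h/p = 6.626 × 10⁻³⁴ / 4.750 × 10⁻²³ = 1.39 × 10⁻¹¹ m = 13.9 pm.

λ = 13.9 pm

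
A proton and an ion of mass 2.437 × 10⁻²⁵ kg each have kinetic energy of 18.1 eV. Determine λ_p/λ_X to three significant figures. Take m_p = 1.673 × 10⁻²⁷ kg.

λ_p/λ_X = 12.1

At fixed KE, p = √(2mKE) so λ = h/p ∝ 1/√m.
λ_p/λ_X = √(m_X/m_p) = √(2.437 × 10⁻²⁵/1.673 × 10⁻²⁷) = √(145.7) = 12.1.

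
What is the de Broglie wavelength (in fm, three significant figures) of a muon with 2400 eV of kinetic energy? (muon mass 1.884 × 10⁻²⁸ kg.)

KE = 2400 eV = 3.845 × 10⁻¹⁶ J.
p = √(2mKE) = √(2 × 1.884 × 10⁻²⁸ × 3.845 × 10⁻¹⁶) = 3.806 × 10⁻²² kg·m/s.
λ = h/p = 6.626 × 10⁻³⁴ / 3.806 × 10⁻²² = 1.74 × 10⁻¹² m = 1740 fm.

λ = 1740 fm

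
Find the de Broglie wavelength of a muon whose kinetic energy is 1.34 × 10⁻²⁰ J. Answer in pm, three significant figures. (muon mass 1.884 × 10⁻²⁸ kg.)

p = √(2mKE) = √(2 × 1.884 × 10⁻²⁸ × 1.340 × 10⁻²⁰) = 2.247 × 10⁻²⁴ kg·m/s.
λ = h/p = 6.626 × 10⁻³⁴ / 2.247 × 10⁻²⁴ = 2.95 × 10⁻¹⁰ m = 295 pm.

λ = 295 pm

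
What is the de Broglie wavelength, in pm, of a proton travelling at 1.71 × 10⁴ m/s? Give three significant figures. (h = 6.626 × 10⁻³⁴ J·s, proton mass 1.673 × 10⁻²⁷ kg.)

λ = 23.2 pm

p = mv = 1.673 × 10⁻²⁷ × 1.71 × 10⁴ = 2.861 × 10⁻²³ kg·m/s.
λ = h/p = 6.626 × 10⁻³⁴ / 2.861 × 10⁻²³ = 2.32 × 10⁻¹¹ m = 23.2 pm.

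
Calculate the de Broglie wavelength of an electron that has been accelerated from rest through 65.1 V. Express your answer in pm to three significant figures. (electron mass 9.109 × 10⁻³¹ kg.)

KE = eV = 1.602 × 10⁻¹⁹ × 65.10 = 1.043 × 10⁻¹⁷ J.
p = √(2mKE) = √(2 × 9.109 × 10⁻³¹ × 1.043 × 10⁻¹⁷) = 4.359 × 10⁻²⁴ kg·m/s.
λ = h/p = 6.626 × 10⁻³⁴ / 4.359 × 10⁻²⁴ = 1.52 × 10⁻¹⁰ m = 152 pm.

λ = 152 pm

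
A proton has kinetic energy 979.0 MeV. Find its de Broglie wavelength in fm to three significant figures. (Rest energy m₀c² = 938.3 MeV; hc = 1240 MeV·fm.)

λ = 0.742 fm

Total energy E = KE + m₀c² = 979.0 + 938.3 = 1917.3 MeV.
(pc)² = E² − (m₀c²)² = (1917.3)² − (938.3)² = 2.796 × 10⁶ MeV², so pc = 1672 MeV.
λ = hc/(pc) = 1240 MeV·fm / 1672 MeV = 0.742 fm.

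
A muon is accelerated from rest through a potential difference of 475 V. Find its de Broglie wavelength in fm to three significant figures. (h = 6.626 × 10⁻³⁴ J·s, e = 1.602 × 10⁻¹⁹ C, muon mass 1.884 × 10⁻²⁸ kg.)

λ = 3910 fm

KE = eV = 1.602 × 10⁻¹⁹ × 475.0 = 7.610 × 10⁻¹⁷ J.
p = √(2mKE) = √(2 × 1.884 × 10⁻²⁸ × 7.610 × 10⁻¹⁷) = 1.693 × 10⁻²² kg·m/s.
λ = h/p = 6.626 × 10⁻³⁴ / 1.693 × 10⁻²² = 3.91 × 10⁻¹² m = 3910 fm.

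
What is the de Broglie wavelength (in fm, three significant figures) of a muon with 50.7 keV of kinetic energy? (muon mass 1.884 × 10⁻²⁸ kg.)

KE = 50.7 keV = 8.122 × 10⁻¹⁵ J.
p = √(2mKE) = √(2 × 1.884 × 10⁻²⁸ × 8.122 × 10⁻¹⁵) = 1.749 × 10⁻²¹ kg·m/s.
λ = h/p = 6.626 × 10⁻³⁴ / 1.749 × 10⁻²¹ = 3.79 × 10⁻¹³ m = 379 fm.

λ = 379 fm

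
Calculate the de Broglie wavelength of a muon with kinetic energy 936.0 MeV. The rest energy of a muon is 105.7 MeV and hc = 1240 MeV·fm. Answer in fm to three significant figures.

λ = 1.20 fm

Total energy E = KE + m₀c² = 936.0 + 105.7 = 1041.7 MeV.
(pc)² = E² − (m₀c²)² = (1041.7)² − (105.7)² = 1.074 × 10⁶ MeV², so pc = 1036 MeV.
λ = hc/(pc) = 1240 MeV·fm / 1036 MeV = 1.20 fm.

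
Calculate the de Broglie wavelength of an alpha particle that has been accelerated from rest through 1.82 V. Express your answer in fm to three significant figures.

KE = 2eV = 2 × 1.602 × 10⁻¹⁹ × 1.820 = 5.831 × 10⁻¹⁹ J.
p = √(2mKE) = √(2 × 6.645 × 10⁻²⁷ × 5.831 × 10⁻¹⁹) = 8.803 × 10⁻²³ kg·m/s.
λ = h/p = 6.626 × 10⁻³⁴ / 8.803 × 10⁻²³ = 7.53 × 10⁻¹² m = 7530 fm.

λ = 7530 fm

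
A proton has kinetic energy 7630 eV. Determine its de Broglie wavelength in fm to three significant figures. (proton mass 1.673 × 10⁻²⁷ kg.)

λ = 328 fm

KE = 7630 eV = 1.222 × 10⁻¹⁵ J.
p = √(2mKE) = √(2 × 1.673 × 10⁻²⁷ × 1.222 × 10⁻¹⁵) = 2.022 × 10⁻²¹ kg·m/s.
λ = h/p = 6.626 × 10⁻³⁴ / 2.022 × 10⁻²¹ = 3.28 × 10⁻¹³ m = 328 fm.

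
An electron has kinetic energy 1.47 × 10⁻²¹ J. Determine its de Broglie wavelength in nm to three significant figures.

λ = 12.8 nm

p = √(2mKE) = √(2 × 9.109 × 10⁻³¹ × 1.470 × 10⁻²¹) = 5.175 × 10⁻²⁶ kg·m/s.
λ = h/p = 6.626 × 10⁻³⁴ / 5.175 × 10⁻²⁶ = 1.28 × 10⁻⁸ m = 12.8 nm.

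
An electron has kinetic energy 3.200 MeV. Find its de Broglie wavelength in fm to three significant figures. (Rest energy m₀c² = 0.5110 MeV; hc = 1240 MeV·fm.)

λ = 337 fm

Total energy E = KE + m₀c² = 3.200 + 0.5110 = 3.7110 MeV.
(pc)² = E² − (m₀c²)² = (3.7110)² − (0.5110)² = 13.51 MeV², so pc = 3.676 MeV.
λ = hc/(pc) = 1240 MeV·fm / 3.676 MeV = 337 fm.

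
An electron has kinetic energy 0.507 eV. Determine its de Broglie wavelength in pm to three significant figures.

KE = 0.507 eV = 8.122 × 10⁻²⁰ J.
p = √(2mKE) = √(2 × 9.109 × 10⁻³¹ × 8.122 × 10⁻²⁰) = 3.847 × 10⁻²⁵ kg·m/s.
λ = h/p = 6.626 × 10⁻³⁴ / 3.847 × 10⁻²⁵ = 1.72 × 10⁻⁹ m = 1720 pm.

λ = 1720 pm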